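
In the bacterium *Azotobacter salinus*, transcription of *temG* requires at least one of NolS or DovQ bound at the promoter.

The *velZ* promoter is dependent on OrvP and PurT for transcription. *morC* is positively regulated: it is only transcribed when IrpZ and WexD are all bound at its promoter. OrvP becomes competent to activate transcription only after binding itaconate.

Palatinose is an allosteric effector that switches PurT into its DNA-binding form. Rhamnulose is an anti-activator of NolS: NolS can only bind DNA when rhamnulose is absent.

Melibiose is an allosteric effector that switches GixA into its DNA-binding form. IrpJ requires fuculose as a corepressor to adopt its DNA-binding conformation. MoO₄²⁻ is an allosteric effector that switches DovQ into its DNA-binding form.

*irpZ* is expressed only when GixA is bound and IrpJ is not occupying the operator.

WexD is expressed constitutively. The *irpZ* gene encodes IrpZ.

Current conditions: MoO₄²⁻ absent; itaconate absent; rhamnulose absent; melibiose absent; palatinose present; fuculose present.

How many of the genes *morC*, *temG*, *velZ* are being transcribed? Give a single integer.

1

Melibiose is absent, so GixA is inactive.
Fuculose is present, so IrpJ is active.
With repressor IrpJ bound, *irpZ* is not transcribed.
So IrpZ is not produced.
WexD is produced constitutively and is active.
Required activator IrpZ is absent, so *morC* is not transcribed.
→ *morC* is OFF.
Rhamnulose is absent, so NolS is active.
MoO₄²⁻ is absent, so DovQ is inactive.
Activator NolS is present, so *temG* is transcribed.
→ *temG* is ON.
Itaconate is absent, so OrvP is inactive.
Palatinose is present, so PurT is active.
Required activator OrvP is absent, so *velZ* is not transcribed.
→ *velZ* is OFF.
1 of the 3 genes is transcribed.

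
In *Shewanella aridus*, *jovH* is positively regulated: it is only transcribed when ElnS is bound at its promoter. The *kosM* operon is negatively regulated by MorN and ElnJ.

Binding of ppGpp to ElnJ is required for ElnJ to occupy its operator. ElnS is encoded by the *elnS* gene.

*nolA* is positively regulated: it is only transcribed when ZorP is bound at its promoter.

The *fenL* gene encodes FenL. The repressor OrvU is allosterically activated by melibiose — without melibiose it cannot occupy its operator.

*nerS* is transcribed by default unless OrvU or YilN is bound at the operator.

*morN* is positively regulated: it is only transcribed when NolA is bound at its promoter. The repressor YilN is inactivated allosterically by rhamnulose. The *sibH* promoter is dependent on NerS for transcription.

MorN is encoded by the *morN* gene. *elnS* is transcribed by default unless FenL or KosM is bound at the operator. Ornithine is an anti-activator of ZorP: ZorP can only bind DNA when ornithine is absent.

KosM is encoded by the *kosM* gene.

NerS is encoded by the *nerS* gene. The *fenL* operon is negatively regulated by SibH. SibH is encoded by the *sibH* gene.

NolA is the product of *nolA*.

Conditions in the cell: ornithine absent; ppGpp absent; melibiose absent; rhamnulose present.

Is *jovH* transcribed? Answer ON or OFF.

Melibiose is absent, so OrvU is inactive.
Rhamnulose is present, so YilN is inactive.
With no repressor bound, *nerS* is transcribed.
So NerS is produced and active.
No repressor is bound and NerS is active, so *sibH* is transcribed.
So SibH is produced and active.
With repressor SibH bound, *fenL* is not transcribed.
So FenL is not produced.
Ornithine is absent, so ZorP is active.
No repressor is bound and ZorP is active, so *nolA* is transcribed.
So NolA is produced and active.
No repressor is bound and NolA is active, so *morN* is transcribed.
So MorN is produced and active.
ppGpp is absent, so ElnJ is inactive.
With repressor MorN bound, *kosM* is not transcribed.
So KosM is not produced.
With no repressor bound, *elnS* is transcribed.
So ElnS is produced and active.
No repressor is bound and ElnS is active, so *jovH* is transcribed.

ON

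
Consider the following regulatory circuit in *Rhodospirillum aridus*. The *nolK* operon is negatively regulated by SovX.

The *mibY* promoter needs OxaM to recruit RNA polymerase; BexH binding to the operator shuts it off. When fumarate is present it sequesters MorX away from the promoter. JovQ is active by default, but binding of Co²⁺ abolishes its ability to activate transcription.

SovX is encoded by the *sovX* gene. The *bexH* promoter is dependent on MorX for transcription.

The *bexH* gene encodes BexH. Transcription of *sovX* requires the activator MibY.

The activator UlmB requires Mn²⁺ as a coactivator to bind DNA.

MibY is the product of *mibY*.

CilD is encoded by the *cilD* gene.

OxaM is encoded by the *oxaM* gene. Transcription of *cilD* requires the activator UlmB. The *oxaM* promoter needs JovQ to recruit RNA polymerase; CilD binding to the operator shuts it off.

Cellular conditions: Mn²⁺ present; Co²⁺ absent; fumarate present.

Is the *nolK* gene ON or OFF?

ON

Mn²⁺ is present, so UlmB is active.
No repressor is bound and UlmB is active, so *cilD* is transcribed.
So CilD is produced and active.
Co²⁺ is absent, so JovQ is active.
With repressor CilD bound, *oxaM* is not transcribed.
So OxaM is not produced.
Fumarate is present, so MorX is inactive.
Required activator MorX is absent, so *bexH* is not transcribed.
So BexH is not produced.
Required activator OxaM is absent, so *mibY* is not transcribed.
So MibY is not produced.
Required activator MibY is absent, so *sovX* is not transcribed.
So SovX is not produced.
With no repressor bound, *nolK* is transcribed.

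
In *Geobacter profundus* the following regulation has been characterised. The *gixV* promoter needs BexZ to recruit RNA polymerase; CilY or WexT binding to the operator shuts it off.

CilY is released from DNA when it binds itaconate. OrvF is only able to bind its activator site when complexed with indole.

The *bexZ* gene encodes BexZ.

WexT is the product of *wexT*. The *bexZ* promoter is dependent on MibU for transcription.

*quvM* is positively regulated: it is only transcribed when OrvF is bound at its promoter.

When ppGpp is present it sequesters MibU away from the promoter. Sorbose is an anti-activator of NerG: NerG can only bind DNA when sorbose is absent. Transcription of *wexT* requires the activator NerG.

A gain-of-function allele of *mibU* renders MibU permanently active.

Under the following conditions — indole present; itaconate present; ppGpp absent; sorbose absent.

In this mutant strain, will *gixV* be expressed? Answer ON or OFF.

OFF

Itaconate is present, so CilY is inactive.
MibU is constitutively active in this strain.
No repressor is bound and MibU is active, so *bexZ* is transcribed.
So BexZ is produced and active.
Sorbose is absent, so NerG is active.
No repressor is bound and NerG is active, so *wexT* is transcribed.
So WexT is produced and active.
With repressor WexT bound, *gixV* is not transcribed.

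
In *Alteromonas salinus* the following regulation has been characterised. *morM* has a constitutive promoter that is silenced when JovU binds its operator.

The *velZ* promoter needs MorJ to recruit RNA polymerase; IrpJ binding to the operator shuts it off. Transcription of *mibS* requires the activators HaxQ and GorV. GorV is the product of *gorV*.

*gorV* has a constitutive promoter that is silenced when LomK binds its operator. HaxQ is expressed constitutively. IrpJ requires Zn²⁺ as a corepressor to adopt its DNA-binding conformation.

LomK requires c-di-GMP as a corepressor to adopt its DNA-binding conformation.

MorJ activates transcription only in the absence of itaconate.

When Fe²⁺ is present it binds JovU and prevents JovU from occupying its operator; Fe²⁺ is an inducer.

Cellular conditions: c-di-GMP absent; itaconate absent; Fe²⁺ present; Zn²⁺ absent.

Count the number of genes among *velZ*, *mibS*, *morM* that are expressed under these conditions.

3

Itaconate is absent, so MorJ is active.
Zn²⁺ is absent, so IrpJ is inactive.
No repressor is bound and MorJ is active, so *velZ* is transcribed.
→ *velZ* is ON.
HaxQ is produced constitutively and is active.
c-di-GMP is absent, so LomK is inactive.
With no repressor bound, *gorV* is transcribed.
So GorV is produced and active.
No repressor is bound and HaxQ and GorV are active, so *mibS* is transcribed.
→ *mibS* is ON.
Fe²⁺ is present, so JovU is inactive.
With no repressor bound, *morM* is transcribed.
→ *morM* is ON.
3 of the 3 genes are transcribed.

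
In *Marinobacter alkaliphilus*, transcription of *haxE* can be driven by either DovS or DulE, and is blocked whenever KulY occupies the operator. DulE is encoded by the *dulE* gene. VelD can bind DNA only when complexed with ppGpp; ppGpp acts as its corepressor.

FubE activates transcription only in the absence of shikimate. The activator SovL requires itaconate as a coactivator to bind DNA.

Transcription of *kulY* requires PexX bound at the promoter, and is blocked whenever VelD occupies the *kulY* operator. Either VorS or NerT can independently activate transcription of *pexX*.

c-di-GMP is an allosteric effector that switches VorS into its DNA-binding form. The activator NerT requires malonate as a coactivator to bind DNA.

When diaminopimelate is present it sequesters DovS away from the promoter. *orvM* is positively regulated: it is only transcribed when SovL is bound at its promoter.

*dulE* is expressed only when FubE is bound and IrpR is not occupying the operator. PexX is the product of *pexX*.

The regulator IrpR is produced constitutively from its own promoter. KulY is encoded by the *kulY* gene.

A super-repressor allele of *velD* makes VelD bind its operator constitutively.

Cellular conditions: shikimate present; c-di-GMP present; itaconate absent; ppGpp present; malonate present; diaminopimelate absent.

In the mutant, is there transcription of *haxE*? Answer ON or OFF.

c-di-GMP is present, so VorS is active.
Malonate is present, so NerT is active.
Activator VorS is present, so *pexX* is transcribed.
So PexX is produced and active.
VelD is constitutively active in this strain.
With repressor VelD bound, *kulY* is not transcribed.
So KulY is not produced.
Diaminopimelate is absent, so DovS is active.
Shikimate is present, so FubE is inactive.
IrpR is produced constitutively and is active.
With repressor IrpR bound, *dulE* is not transcribed.
So DulE is not produced.
Activator DovS is present, so *haxE* is transcribed.

ON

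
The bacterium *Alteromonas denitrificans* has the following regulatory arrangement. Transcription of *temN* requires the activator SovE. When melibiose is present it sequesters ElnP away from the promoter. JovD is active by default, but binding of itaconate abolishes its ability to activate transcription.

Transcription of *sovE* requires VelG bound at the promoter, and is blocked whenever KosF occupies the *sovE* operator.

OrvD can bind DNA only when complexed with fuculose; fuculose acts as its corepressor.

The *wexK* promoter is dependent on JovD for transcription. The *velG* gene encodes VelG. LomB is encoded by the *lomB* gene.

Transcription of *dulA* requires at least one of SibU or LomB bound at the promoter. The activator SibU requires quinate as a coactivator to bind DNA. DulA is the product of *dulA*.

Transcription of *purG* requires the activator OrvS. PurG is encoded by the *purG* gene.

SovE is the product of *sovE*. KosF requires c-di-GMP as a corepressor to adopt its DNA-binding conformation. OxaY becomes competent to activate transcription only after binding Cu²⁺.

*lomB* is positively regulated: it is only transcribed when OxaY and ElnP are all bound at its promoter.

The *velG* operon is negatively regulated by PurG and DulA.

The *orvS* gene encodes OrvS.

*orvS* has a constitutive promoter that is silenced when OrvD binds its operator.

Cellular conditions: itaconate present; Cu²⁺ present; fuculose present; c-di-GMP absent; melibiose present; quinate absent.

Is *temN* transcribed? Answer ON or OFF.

Fuculose is present, so OrvD is active.
With repressor OrvD bound, *orvS* is not transcribed.
So OrvS is not produced.
Required activator OrvS is absent, so *purG* is not transcribed.
So PurG is not produced.
Quinate is absent, so SibU is inactive.
Cu²⁺ is present, so OxaY is active.
Melibiose is present, so ElnP is inactive.
Required activator ElnP is absent, so *lomB* is not transcribed.
So LomB is not produced.
No activator is available at the *dulA* promoter, so *dulA* is not transcribed.
So DulA is not produced.
With no repressor bound, *velG* is transcribed.
So VelG is produced and active.
c-di-GMP is absent, so KosF is inactive.
No repressor is bound and VelG is active, so *sovE* is transcribed.
So SovE is produced and active.
No repressor is bound and SovE is active, so *temN* is transcribed.

ON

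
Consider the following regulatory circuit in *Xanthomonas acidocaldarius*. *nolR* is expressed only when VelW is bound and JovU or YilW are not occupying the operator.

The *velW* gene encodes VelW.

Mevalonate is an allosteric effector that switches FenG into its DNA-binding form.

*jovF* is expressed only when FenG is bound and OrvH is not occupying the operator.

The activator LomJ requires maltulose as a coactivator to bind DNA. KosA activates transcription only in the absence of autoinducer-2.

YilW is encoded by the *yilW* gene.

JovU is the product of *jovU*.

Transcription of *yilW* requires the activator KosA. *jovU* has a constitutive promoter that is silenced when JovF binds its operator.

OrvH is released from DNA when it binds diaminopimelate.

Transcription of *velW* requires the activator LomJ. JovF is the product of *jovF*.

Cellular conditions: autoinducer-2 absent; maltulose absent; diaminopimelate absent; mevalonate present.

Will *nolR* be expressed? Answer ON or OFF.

OFF

Diaminopimelate is absent, so OrvH is active.
Mevalonate is present, so FenG is active.
With repressor OrvH bound, *jovF* is not transcribed.
So JovF is not produced.
With no repressor bound, *jovU* is transcribed.
So JovU is produced and active.
Maltulose is absent, so LomJ is inactive.
Required activator LomJ is absent, so *velW* is not transcribed.
So VelW is not produced.
Autoinducer-2 is absent, so KosA is active.
No repressor is bound and KosA is active, so *yilW* is transcribed.
So YilW is produced and active.
With repressor JovU bound, *nolR* is not transcribed.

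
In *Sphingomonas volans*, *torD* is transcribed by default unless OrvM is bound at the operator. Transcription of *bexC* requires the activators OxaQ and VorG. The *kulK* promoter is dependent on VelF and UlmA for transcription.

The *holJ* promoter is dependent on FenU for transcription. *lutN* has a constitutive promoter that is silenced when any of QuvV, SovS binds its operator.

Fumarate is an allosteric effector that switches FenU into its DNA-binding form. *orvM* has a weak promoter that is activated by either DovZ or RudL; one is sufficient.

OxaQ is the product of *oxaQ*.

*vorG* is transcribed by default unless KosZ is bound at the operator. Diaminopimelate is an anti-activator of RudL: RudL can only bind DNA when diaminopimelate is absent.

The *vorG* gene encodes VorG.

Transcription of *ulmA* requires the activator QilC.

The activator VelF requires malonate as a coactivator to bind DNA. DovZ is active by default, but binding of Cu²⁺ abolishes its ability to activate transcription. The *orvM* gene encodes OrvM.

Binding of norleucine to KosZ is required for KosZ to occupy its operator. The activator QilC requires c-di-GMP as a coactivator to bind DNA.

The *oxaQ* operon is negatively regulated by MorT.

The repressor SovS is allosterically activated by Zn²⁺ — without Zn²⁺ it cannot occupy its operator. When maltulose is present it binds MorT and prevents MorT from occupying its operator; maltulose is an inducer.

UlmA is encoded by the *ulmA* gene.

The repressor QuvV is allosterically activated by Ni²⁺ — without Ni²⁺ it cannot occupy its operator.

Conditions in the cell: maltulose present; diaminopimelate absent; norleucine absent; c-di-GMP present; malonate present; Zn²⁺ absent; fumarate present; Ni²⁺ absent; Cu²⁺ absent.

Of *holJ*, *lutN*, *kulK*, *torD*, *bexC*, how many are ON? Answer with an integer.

Fumarate is present, so FenU is active.
No repressor is bound and FenU is active, so *holJ* is transcribed.
→ *holJ* is ON.
Ni²⁺ is absent, so QuvV is inactive.
Zn²⁺ is absent, so SovS is inactive.
With no repressor bound, *lutN* is transcribed.
→ *lutN* is ON.
Malonate is present, so VelF is active.
c-di-GMP is present, so QilC is active.
No repressor is bound and QilC is active, so *ulmA* is transcribed.
So UlmA is produced and active.
No repressor is bound and VelF and UlmA are active, so *kulK* is transcribed.
→ *kulK* is ON.
Cu²⁺ is absent, so DovZ is active.
Diaminopimelate is absent, so RudL is active.
Activator DovZ is present, so *orvM* is transcribed.
So OrvM is produced and active.
With repressor OrvM bound, *torD* is not transcribed.
→ *torD* is OFF.
Maltulose is present, so MorT is inactive.
With no repressor bound, *oxaQ* is transcribed.
So OxaQ is produced and active.
Norleucine is absent, so KosZ is inactive.
With no repressor bound, *vorG* is transcribed.
So VorG is produced and active.
No repressor is bound and OxaQ and VorG are active, so *bexC* is transcribed.
→ *bexC* is ON.
4 of the 5 genes are transcribed.

4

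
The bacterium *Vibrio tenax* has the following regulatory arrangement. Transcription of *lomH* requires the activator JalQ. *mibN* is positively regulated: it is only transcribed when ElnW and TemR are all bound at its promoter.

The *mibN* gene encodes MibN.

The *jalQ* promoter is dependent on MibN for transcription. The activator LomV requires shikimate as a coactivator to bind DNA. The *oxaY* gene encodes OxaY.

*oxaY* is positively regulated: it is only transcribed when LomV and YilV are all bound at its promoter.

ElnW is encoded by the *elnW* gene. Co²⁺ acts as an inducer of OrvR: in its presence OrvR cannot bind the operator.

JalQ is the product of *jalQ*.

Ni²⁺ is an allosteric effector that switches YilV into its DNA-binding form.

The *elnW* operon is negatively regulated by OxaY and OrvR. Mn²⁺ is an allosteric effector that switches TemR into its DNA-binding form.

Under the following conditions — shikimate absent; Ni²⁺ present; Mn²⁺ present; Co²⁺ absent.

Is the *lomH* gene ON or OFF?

Shikimate is absent, so LomV is inactive.
Ni²⁺ is present, so YilV is active.
Required activator LomV is absent, so *oxaY* is not transcribed.
So OxaY is not produced.
Co²⁺ is absent, so OrvR is active.
With repressor OrvR bound, *elnW* is not transcribed.
So ElnW is not produced.
Mn²⁺ is present, so TemR is active.
Required activator ElnW is absent, so *mibN* is not transcribed.
So MibN is not produced.
Required activator MibN is absent, so *jalQ* is not transcribed.
So JalQ is not produced.
Required activator JalQ is absent, so *lomH* is not transcribed.

OFF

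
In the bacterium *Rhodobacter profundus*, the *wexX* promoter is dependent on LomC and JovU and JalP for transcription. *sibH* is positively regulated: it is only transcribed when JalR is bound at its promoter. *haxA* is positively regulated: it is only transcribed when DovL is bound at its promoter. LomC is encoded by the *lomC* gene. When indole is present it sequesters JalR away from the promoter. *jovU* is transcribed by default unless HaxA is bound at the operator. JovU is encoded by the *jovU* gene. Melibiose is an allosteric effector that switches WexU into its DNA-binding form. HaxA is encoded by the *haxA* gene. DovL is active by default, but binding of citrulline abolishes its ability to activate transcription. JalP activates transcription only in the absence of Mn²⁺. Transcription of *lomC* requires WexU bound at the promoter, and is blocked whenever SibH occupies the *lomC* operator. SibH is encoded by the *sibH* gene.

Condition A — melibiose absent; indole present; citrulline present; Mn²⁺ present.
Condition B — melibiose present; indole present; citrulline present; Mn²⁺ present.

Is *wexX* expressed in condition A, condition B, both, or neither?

Condition A:
Melibiose is absent, so WexU is inactive.
Indole is present, so JalR is inactive.
Required activator JalR is absent, so *sibH* is not transcribed.
So SibH is not produced.
Required activator WexU is absent, so *lomC* is not transcribed.
So LomC is not produced.
Citrulline is present, so DovL is inactive.
Required activator DovL is absent, so *haxA* is not transcribed.
So HaxA is not produced.
With no repressor bound, *jovU* is transcribed.
So JovU is produced and active.
Mn²⁺ is present, so JalP is inactive.
Required activator LomC is absent, so *wexX* is not transcribed.
→ *wexX* is OFF in A.
Condition B:
Melibiose is present, so WexU is active.
Indole is present, so JalR is inactive.
Required activator JalR is absent, so *sibH* is not transcribed.
So SibH is not produced.
No repressor is bound and WexU is active, so *lomC* is transcribed.
So LomC is produced and active.
Citrulline is present, so DovL is inactive.
Required activator DovL is absent, so *haxA* is not transcribed.
So HaxA is not produced.
With no repressor bound, *jovU* is transcribed.
So JovU is produced and active.
Mn²⁺ is present, so JalP is inactive.
Required activator JalP is absent, so *wexX* is not transcribed.
→ *wexX* is OFF in B.

neither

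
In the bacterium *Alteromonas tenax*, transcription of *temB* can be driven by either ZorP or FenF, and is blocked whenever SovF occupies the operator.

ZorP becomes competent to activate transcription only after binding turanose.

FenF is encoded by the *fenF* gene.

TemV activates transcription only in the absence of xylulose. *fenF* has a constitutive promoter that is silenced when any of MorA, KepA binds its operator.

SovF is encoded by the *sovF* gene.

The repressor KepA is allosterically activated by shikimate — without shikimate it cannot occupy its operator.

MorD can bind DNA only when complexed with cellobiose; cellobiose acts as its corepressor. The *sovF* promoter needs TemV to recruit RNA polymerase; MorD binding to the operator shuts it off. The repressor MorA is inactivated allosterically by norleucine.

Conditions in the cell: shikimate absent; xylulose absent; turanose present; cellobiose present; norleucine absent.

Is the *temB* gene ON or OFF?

ON

Turanose is present, so ZorP is active.
Cellobiose is present, so MorD is active.
Xylulose is absent, so TemV is active.
With repressor MorD bound, *sovF* is not transcribed.
So SovF is not produced.
Norleucine is absent, so MorA is active.
Shikimate is absent, so KepA is inactive.
With repressor MorA bound, *fenF* is not transcribed.
So FenF is not produced.
Activator ZorP is present, so *temB* is transcribed.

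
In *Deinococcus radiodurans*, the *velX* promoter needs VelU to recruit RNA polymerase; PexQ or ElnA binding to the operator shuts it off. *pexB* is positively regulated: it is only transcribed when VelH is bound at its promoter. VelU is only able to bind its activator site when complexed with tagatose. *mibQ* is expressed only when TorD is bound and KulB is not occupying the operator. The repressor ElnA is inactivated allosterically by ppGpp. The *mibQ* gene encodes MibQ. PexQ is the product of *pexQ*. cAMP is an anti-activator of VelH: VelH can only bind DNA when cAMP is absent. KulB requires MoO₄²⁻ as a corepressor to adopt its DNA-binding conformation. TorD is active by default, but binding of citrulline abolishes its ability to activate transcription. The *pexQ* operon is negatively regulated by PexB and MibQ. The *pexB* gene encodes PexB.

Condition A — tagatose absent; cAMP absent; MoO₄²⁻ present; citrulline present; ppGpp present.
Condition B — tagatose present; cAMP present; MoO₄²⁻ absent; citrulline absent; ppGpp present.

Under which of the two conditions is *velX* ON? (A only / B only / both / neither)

Condition A:
Tagatose is absent, so VelU is inactive.
cAMP is absent, so VelH is active.
No repressor is bound and VelH is active, so *pexB* is transcribed.
So PexB is produced and active.
MoO₄²⁻ is present, so KulB is active.
Citrulline is present, so TorD is inactive.
With repressor KulB bound, *mibQ* is not transcribed.
So MibQ is not produced.
With repressor PexB bound, *pexQ* is not transcribed.
So PexQ is not produced.
ppGpp is present, so ElnA is inactive.
Required activator VelU is absent, so *velX* is not transcribed.
→ *velX* is OFF in A.
Condition B:
Tagatose is present, so VelU is active.
cAMP is present, so VelH is inactive.
Required activator VelH is absent, so *pexB* is not transcribed.
So PexB is not produced.
MoO₄²⁻ is absent, so KulB is inactive.
Citrulline is absent, so TorD is active.
No repressor is bound and TorD is active, so *mibQ* is transcribed.
So MibQ is produced and active.
With repressor MibQ bound, *pexQ* is not transcribed.
So PexQ is not produced.
ppGpp is present, so ElnA is inactive.
No repressor is bound and VelU is active, so *velX* is transcribed.
→ *velX* is ON in B.

B only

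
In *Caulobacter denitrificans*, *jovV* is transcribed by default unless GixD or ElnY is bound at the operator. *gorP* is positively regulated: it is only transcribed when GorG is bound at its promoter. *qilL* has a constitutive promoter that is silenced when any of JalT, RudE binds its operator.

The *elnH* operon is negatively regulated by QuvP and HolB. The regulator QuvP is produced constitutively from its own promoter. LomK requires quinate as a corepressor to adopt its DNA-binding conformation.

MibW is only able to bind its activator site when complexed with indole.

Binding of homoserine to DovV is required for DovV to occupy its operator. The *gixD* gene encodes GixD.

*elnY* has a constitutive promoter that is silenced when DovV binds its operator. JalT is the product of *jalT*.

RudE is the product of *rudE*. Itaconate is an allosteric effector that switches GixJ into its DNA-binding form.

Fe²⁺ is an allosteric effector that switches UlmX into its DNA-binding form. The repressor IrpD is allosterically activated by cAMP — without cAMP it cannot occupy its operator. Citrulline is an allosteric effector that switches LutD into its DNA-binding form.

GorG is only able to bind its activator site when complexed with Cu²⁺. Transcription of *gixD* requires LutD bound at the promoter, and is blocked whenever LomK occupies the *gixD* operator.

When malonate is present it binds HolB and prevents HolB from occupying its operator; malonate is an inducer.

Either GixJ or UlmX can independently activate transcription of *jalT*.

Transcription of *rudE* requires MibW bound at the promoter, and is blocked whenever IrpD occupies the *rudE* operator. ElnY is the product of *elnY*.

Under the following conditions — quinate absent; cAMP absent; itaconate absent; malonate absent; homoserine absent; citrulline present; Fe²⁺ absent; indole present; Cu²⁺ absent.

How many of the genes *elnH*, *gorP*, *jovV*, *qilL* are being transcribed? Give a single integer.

0

QuvP is produced constitutively and is active.
Malonate is absent, so HolB is active.
With repressor QuvP bound, *elnH* is not transcribed.
→ *elnH* is OFF.
Cu²⁺ is absent, so GorG is inactive.
Required activator GorG is absent, so *gorP* is not transcribed.
→ *gorP* is OFF.
Citrulline is present, so LutD is active.
Quinate is absent, so LomK is inactive.
No repressor is bound and LutD is active, so *gixD* is transcribed.
So GixD is produced and active.
Homoserine is absent, so DovV is inactive.
With no repressor bound, *elnY* is transcribed.
So ElnY is produced and active.
With repressor GixD bound, *jovV* is not transcribed.
→ *jovV* is OFF.
Itaconate is absent, so GixJ is inactive.
Fe²⁺ is absent, so UlmX is inactive.
No activator is available at the *jalT* promoter, so *jalT* is not transcribed.
So JalT is not produced.
Indole is present, so MibW is active.
cAMP is absent, so IrpD is inactive.
No repressor is bound and MibW is active, so *rudE* is transcribed.
So RudE is produced and active.
With repressor RudE bound, *qilL* is not transcribed.
→ *qilL* is OFF.
0 of the 4 genes are transcribed.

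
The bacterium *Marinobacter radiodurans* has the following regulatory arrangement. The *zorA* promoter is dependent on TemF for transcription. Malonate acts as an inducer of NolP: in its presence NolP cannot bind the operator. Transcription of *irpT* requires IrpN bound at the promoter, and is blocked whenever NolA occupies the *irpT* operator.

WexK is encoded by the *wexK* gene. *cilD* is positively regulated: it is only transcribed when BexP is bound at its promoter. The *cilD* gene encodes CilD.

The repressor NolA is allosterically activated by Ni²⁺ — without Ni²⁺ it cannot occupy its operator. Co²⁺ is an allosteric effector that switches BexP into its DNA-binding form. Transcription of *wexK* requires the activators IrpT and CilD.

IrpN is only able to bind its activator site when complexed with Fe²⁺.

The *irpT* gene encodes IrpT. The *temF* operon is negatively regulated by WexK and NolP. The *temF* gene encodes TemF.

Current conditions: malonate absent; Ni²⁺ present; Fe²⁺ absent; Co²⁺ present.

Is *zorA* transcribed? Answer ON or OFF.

Fe²⁺ is absent, so IrpN is inactive.
Ni²⁺ is present, so NolA is active.
With repressor NolA bound, *irpT* is not transcribed.
So IrpT is not produced.
Co²⁺ is present, so BexP is active.
No repressor is bound and BexP is active, so *cilD* is transcribed.
So CilD is produced and active.
Required activator IrpT is absent, so *wexK* is not transcribed.
So WexK is not produced.
Malonate is absent, so NolP is active.
With repressor NolP bound, *temF* is not transcribed.
So TemF is not produced.
Required activator TemF is absent, so *zorA* is not transcribed.

OFF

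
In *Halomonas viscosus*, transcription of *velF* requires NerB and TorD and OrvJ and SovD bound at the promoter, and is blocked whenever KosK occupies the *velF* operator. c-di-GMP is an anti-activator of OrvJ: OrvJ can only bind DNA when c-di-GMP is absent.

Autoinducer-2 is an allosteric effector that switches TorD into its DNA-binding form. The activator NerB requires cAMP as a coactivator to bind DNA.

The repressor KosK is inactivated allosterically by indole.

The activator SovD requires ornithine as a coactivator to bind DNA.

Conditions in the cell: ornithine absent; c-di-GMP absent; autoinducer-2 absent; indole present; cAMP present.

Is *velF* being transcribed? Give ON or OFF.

OFF

Indole is present, so KosK is inactive.
cAMP is present, so NerB is active.
Autoinducer-2 is absent, so TorD is inactive.
c-di-GMP is absent, so OrvJ is active.
Ornithine is absent, so SovD is inactive.
Required activator TorD is absent, so *velF* is not transcribed.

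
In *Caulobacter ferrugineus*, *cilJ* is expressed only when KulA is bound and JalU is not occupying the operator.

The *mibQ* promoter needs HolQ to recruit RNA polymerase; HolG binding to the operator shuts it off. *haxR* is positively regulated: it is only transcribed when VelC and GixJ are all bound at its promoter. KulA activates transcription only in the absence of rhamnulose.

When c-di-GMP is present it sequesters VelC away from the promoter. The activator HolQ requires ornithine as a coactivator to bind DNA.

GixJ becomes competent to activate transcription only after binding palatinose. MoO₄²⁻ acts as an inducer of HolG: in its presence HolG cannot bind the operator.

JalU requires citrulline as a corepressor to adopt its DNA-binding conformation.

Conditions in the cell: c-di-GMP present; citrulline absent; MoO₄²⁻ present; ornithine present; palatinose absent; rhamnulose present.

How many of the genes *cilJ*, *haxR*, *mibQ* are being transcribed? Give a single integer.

1

Citrulline is absent, so JalU is inactive.
Rhamnulose is present, so KulA is inactive.
Required activator KulA is absent, so *cilJ* is not transcribed.
→ *cilJ* is OFF.
c-di-GMP is present, so VelC is inactive.
Palatinose is absent, so GixJ is inactive.
Required activator VelC is absent, so *haxR* is not transcribed.
→ *haxR* is OFF.
MoO₄²⁻ is present, so HolG is inactive.
Ornithine is present, so HolQ is active.
No repressor is bound and HolQ is active, so *mibQ* is transcribed.
→ *mibQ* is ON.
1 of the 3 genes is transcribed.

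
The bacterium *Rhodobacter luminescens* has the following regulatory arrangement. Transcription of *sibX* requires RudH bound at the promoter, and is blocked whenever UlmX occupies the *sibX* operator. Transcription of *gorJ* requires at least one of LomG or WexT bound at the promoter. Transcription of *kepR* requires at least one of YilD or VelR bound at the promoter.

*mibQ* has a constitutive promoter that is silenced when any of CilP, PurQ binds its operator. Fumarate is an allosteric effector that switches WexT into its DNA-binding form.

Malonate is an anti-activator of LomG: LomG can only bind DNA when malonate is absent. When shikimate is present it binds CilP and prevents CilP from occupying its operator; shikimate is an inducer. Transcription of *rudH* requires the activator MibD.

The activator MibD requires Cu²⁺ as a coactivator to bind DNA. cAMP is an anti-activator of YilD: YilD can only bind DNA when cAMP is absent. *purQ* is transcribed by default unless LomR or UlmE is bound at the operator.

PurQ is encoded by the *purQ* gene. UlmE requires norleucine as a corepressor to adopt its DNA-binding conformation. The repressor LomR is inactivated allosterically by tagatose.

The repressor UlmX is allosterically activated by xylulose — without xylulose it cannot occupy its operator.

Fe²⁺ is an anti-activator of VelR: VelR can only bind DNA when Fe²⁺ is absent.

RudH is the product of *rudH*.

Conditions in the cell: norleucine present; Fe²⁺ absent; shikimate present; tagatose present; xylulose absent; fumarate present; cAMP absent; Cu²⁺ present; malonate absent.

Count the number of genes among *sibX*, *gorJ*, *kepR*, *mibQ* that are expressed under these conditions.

4

Xylulose is absent, so UlmX is inactive.
Cu²⁺ is present, so MibD is active.
No repressor is bound and MibD is active, so *rudH* is transcribed.
So RudH is produced and active.
No repressor is bound and RudH is active, so *sibX* is transcribed.
→ *sibX* is ON.
Malonate is absent, so LomG is active.
Fumarate is present, so WexT is active.
Activator LomG is present, so *gorJ* is transcribed.
→ *gorJ* is ON.
cAMP is absent, so YilD is active.
Fe²⁺ is absent, so VelR is active.
Activator YilD is present, so *kepR* is transcribed.
→ *kepR* is ON.
Shikimate is present, so CilP is inactive.
Tagatose is present, so LomR is inactive.
Norleucine is present, so UlmE is active.
With repressor UlmE bound, *purQ* is not transcribed.
So PurQ is not produced.
With no repressor bound, *mibQ* is transcribed.
→ *mibQ* is ON.
4 of the 4 genes are transcribed.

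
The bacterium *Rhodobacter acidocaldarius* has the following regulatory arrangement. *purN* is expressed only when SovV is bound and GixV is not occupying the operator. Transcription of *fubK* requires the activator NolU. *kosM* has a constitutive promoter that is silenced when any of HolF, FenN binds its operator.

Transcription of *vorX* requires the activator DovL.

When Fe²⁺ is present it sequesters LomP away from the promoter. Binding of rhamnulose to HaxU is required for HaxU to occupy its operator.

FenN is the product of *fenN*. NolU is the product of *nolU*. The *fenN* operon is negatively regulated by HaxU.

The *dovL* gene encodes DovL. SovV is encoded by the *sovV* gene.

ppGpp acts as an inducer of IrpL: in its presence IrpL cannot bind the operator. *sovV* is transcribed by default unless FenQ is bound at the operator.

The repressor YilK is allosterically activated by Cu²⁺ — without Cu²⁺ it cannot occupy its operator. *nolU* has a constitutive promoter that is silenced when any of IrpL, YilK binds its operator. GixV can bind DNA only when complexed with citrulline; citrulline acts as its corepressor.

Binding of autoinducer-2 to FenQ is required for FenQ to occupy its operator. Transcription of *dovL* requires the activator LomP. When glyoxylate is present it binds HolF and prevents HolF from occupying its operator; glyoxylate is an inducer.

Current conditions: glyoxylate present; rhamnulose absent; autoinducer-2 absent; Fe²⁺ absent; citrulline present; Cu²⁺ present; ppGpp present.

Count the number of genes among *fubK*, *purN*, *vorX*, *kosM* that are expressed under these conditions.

1

ppGpp is present, so IrpL is inactive.
Cu²⁺ is present, so YilK is active.
With repressor YilK bound, *nolU* is not transcribed.
So NolU is not produced.
Required activator NolU is absent, so *fubK* is not transcribed.
→ *fubK* is OFF.
Citrulline is present, so GixV is active.
Autoinducer-2 is absent, so FenQ is inactive.
With no repressor bound, *sovV* is transcribed.
So SovV is produced and active.
With repressor GixV bound, *purN* is not transcribed.
→ *purN* is OFF.
Fe²⁺ is absent, so LomP is active.
No repressor is bound and LomP is active, so *dovL* is transcribed.
So DovL is produced and active.
No repressor is bound and DovL is active, so *vorX* is transcribed.
→ *vorX* is ON.
Glyoxylate is present, so HolF is inactive.
Rhamnulose is absent, so HaxU is inactive.
With no repressor bound, *fenN* is transcribed.
So FenN is produced and active.
With repressor FenN bound, *kosM* is not transcribed.
→ *kosM* is OFF.
1 of the 4 genes is transcribed.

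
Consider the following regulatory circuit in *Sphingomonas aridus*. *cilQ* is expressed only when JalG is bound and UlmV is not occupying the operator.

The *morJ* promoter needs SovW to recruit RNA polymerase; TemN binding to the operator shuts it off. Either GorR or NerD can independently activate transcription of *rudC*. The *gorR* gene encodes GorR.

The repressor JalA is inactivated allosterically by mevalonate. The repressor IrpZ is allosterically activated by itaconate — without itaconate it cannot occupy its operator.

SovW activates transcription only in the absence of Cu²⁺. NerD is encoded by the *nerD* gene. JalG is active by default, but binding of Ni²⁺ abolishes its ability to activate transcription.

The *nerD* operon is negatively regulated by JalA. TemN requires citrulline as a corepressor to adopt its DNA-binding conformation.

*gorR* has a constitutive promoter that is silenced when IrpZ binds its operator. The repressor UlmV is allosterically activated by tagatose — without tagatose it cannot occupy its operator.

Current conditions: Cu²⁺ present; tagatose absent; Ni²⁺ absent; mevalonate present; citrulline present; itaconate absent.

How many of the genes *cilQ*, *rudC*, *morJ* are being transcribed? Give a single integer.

2

Ni²⁺ is absent, so JalG is active.
Tagatose is absent, so UlmV is inactive.
No repressor is bound and JalG is active, so *cilQ* is transcribed.
→ *cilQ* is ON.
Itaconate is absent, so IrpZ is inactive.
With no repressor bound, *gorR* is transcribed.
So GorR is produced and active.
Mevalonate is present, so JalA is inactive.
With no repressor bound, *nerD* is transcribed.
So NerD is produced and active.
Activator GorR is present, so *rudC* is transcribed.
→ *rudC* is ON.
Cu²⁺ is present, so SovW is inactive.
Citrulline is present, so TemN is active.
With repressor TemN bound, *morJ* is not transcribed.
→ *morJ* is OFF.
2 of the 3 genes are transcribed.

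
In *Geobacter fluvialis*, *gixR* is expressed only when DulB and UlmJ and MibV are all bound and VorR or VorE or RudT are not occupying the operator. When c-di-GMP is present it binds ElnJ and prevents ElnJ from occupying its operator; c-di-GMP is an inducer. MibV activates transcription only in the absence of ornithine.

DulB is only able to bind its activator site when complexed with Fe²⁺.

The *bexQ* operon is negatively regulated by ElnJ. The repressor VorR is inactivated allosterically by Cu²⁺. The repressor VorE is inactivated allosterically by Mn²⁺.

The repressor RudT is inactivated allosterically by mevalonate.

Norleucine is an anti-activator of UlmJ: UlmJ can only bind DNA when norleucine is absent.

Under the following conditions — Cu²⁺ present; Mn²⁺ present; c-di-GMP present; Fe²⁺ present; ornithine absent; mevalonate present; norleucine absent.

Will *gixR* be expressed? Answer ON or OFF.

ON

Fe²⁺ is present, so DulB is active.
Cu²⁺ is present, so VorR is inactive.
Norleucine is absent, so UlmJ is active.
Mn²⁺ is present, so VorE is inactive.
Ornithine is absent, so MibV is active.
Mevalonate is present, so RudT is inactive.
No repressor is bound and DulB and UlmJ and MibV are active, so *gixR* is transcribed.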